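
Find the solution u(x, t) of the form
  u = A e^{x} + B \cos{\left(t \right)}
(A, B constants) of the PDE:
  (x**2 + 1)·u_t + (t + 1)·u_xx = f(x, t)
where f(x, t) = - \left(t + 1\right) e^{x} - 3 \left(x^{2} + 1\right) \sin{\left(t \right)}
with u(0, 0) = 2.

Substitute the ansatz u = A e^{x} + B \cos{\left(t \right)} into the left-hand side.
Derivatives of the ansatz:
  u_t = - B \sin{\left(t \right)}
  u_xx = A e^{x}
Term by term:
  (x**2 + 1)·u_t = - B x^{2} \sin{\left(t \right)} - B \sin{\left(t \right)}
  (t + 1)·u_xx = A t e^{x} + A e^{x}
So the left-hand side equals
  A t e^{x} + A e^{x} - B x^{2} \sin{\left(t \right)} - B \sin{\left(t \right)}
This must equal f(x, t) identically; expanded, f = - t e^{x} - 3 x^{2} \sin{\left(t \right)} - e^{x} - 3 \sin{\left(t \right)}.
Matching coefficients of the independent functions:
  [t e^{x}, e^{x}]:  A = -1
  [x^{2} \sin{\left(t \right)}, \sin{\left(t \right)}]:  - B = -3
Solving: A = -1, B = 3.
Check against the point condition:
  u(0, 0) = 2  ⟹  A + B = 2  ✓
Hence u(x, t) = - e^{x} + 3 \cos{\left(t \right)}.

Answer: u(x, t) = - e^{x} + 3 \cos{\left(t \right)}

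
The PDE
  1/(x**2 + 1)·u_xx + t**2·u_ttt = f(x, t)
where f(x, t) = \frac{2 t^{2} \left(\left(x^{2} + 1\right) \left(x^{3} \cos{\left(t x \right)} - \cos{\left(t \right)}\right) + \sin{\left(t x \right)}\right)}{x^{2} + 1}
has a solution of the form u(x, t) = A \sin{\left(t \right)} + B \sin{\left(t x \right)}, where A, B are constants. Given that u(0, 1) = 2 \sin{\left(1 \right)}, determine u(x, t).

Substitute the ansatz u = A \sin{\left(t \right)} + B \sin{\left(t x \right)} into the left-hand side.
Derivatives of the ansatz:
  u_xx = - B t^{2} \sin{\left(t x \right)}
  u_ttt = - A \cos{\left(t \right)} - B x^{3} \cos{\left(t x \right)}
Term by term:
  1/(x**2 + 1)·u_xx = - \frac{B t^{2} \sin{\left(t x \right)}}{x^{2} + 1}
  t**2·u_ttt = - A t^{2} \cos{\left(t \right)} - B t^{2} x^{3} \cos{\left(t x \right)}
So the left-hand side equals
  - A t^{2} \cos{\left(t \right)} - B t^{2} x^{3} \cos{\left(t x \right)} - \frac{B t^{2} \sin{\left(t x \right)}}{x^{2} + 1}
This must equal f(x, t) identically; expanded, f = 2 t^{2} x^{3} \cos{\left(t x \right)} - 2 t^{2} \cos{\left(t \right)} + \frac{2 t^{2} \sin{\left(t x \right)}}{x^{2} + 1}.
Matching coefficients of the independent functions:
  [t^{2} \cos{\left(t \right)}]:  - A = -2
  [t^{2} x^{3} \cos{\left(t x \right)}, \frac{t^{2} \sin{\left(t x \right)}}{x^{2} + 1}]:  - B = 2
Solving: A = 2, B = -2.
Check against the point condition:
  u(0, 1) = 2 \sin{\left(1 \right)}  ⟹  A \sin{\left(1 \right)} = 2 \sin{\left(1 \right)}  ✓
Hence u(x, t) = 2 \sin{\left(t \right)} - 2 \sin{\left(t x \right)}.

Answer: u(x, t) = 2 \sin{\left(t \right)} - 2 \sin{\left(t x \right)}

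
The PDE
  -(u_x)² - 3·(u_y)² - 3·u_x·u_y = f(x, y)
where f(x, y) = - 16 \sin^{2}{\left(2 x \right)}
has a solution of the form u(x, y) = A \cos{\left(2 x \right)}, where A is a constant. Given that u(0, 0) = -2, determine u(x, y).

Substitute the ansatz u = A \cos{\left(2 x \right)} into the left-hand side.
Derivatives of the ansatz:
  u_x = - 2 A \sin{\left(2 x \right)}
  u_y = 0
Term by term:
  -(u_x)² = - 4 A^{2} \sin^{2}{\left(2 x \right)}
  -3·(u_y)² = 0
  -3·u_x·u_y = 0
So the left-hand side equals
  - 4 A^{2} \sin^{2}{\left(2 x \right)}
This must equal f(x, y) = - 16 \sin^{2}{\left(2 x \right)} identically.
Matching coefficients of the independent functions:
  [\sin^{2}{\left(2 x \right)}]:  - 4 A^{2} = -16
These equations allow (A) = (-2) or (2).
Impose the point condition(s):
  u(0, 0) = -2  ⟹  A = -2
Only A = -2 satisfies everything.
Hence u(x, y) = - 2 \cos{\left(2 x \right)}.

Answer: u(x, y) = - 2 \cos{\left(2 x \right)}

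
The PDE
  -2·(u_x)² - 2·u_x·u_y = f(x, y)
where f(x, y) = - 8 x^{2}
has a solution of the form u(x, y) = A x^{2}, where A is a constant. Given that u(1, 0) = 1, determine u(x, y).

Substitute the ansatz u = A x^{2} into the left-hand side.
Derivatives of the ansatz:
  u_x = 2 A x
  u_y = 0
Term by term:
  -2·(u_x)² = - 8 A^{2} x^{2}
  -2·u_x·u_y = 0
So the left-hand side equals
  - 8 A^{2} x^{2}
This must equal f(x, y) = - 8 x^{2} identically.
Matching coefficients of the independent functions:
  [x^{2}]:  - 8 A^{2} = -8
These equations allow (A) = (-1) or (1).
Impose the point condition(s):
  u(1, 0) = 1  ⟹  A = 1
Only A = 1 satisfies everything.
Hence u(x, y) = x^{2}.

Answer: u(x, y) = x^{2}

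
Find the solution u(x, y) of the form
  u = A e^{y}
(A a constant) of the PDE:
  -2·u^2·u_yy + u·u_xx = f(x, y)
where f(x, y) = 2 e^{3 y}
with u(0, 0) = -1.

Substitute the ansatz u = A e^{y} into the left-hand side.
Derivatives of the ansatz:
  u_yy = A e^{y}
  u_xx = 0
Term by term:
  -2·u^2·u_yy = - 2 A^{3} e^{3 y}
  u·u_xx = 0
So the left-hand side equals
  - 2 A^{3} e^{3 y}
This must equal f(x, y) = 2 e^{3 y} identically.
Matching coefficients of the independent functions:
  [e^{3 y}]:  - 2 A^{3} = 2
Solving: A = -1.
Check against the point condition:
  u(0, 0) = -1  ⟹  A = -1  ✓
Hence u(x, y) = - e^{y}.

Answer: u(x, y) = - e^{y}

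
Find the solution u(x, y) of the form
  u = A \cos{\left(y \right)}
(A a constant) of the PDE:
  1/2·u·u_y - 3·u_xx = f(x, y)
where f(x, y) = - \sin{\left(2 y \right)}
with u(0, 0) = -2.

Answer: u(x, y) = - 2 \cos{\left(y \right)}

Derivation:
Substitute the ansatz u = A \cos{\left(y \right)} into the left-hand side.
Derivatives of the ansatz:
  u_y = - A \sin{\left(y \right)}
  u_xx = 0
Term by term:
  1/2·u·u_y = - \frac{A^{2} \sin{\left(y \right)} \cos{\left(y \right)}}{2}
  -3·u_xx = 0
So the left-hand side equals
  - \frac{A^{2} \sin{\left(y \right)} \cos{\left(y \right)}}{2}
This must equal f(x, y) identically; expanded, f = - 2 \sin{\left(y \right)} \cos{\left(y \right)}.
Matching coefficients of the independent functions:
  [\sin{\left(y \right)} \cos{\left(y \right)}]:  - \frac{A^{2}}{2} = -2
These equations allow (A) = (-2) or (2).
Impose the point condition(s):
  u(0, 0) = -2  ⟹  A = -2
Only A = -2 satisfies everything.
Hence u(x, y) = - 2 \cos{\left(y \right)}.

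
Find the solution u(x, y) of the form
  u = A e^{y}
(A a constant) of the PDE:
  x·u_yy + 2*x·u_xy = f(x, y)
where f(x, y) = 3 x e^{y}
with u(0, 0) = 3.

Substitute the ansatz u = A e^{y} into the left-hand side.
Derivatives of the ansatz:
  u_yy = A e^{y}
  u_xy = 0
Term by term:
  x·u_yy = A x e^{y}
  2*x·u_xy = 0
So the left-hand side equals
  A x e^{y}
This must equal f(x, y) = 3 x e^{y} identically.
Matching coefficients of the independent functions:
  [x e^{y}]:  A = 3
Solving: A = 3.
Check against the point condition:
  u(0, 0) = 3  ⟹  A = 3  ✓
Hence u(x, y) = 3 e^{y}.

Answer: u(x, y) = 3 e^{y}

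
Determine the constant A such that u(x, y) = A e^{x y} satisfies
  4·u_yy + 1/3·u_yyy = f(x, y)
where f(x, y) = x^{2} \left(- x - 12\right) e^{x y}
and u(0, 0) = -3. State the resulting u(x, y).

Answer: u(x, y) = - 3 e^{x y}

Derivation:
Substitute the ansatz u = A e^{x y} into the left-hand side.
Derivatives of the ansatz:
  u_yy = A x^{2} e^{x y}
  u_yyy = A x^{3} e^{x y}
Term by term:
  4·u_yy = 4 A x^{2} e^{x y}
  1/3·u_yyy = \frac{A x^{3} e^{x y}}{3}
So the left-hand side equals
  \frac{A x^{3} e^{x y}}{3} + 4 A x^{2} e^{x y}
This must equal f(x, y) identically; expanded, f = - x^{3} e^{x y} - 12 x^{2} e^{x y}.
Matching coefficients of the independent functions:
  [x^{2} e^{x y}]:  4 A = -12
  [x^{3} e^{x y}]:  \frac{A}{3} = -1
Solving: A = -3.
Check against the point condition:
  u(0, 0) = -3  ⟹  A = -3  ✓
Hence u(x, y) = - 3 e^{x y}.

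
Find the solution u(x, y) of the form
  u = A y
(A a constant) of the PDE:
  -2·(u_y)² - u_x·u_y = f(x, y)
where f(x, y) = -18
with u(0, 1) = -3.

Substitute the ansatz u = A y into the left-hand side.
Derivatives of the ansatz:
  u_y = A
  u_x = 0
Term by term:
  -2·(u_y)² = - 2 A^{2}
  -u_x·u_y = 0
So the left-hand side equals
  - 2 A^{2}
This must equal f(x, y) = -18 identically.
Matching coefficients of the independent functions:
  [constant term]:  - 2 A^{2} = -18
These equations allow (A) = (-3) or (3).
Impose the point condition(s):
  u(0, 1) = -3  ⟹  A = -3
Only A = -3 satisfies everything.
Hence u(x, y) = - 3 y.

Answer: u(x, y) = - 3 y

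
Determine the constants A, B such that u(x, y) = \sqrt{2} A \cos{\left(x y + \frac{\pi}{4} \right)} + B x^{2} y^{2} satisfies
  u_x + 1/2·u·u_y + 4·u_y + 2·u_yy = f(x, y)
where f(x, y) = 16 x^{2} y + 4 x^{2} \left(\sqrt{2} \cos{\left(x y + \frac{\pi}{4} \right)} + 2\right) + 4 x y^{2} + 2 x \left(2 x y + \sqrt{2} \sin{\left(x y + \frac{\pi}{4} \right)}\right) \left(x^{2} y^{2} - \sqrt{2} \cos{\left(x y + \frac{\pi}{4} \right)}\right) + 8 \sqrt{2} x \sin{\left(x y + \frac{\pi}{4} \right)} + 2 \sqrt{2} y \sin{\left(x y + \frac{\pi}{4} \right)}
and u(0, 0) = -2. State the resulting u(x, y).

Substitute the ansatz u = \sqrt{2} A \cos{\left(x y + \frac{\pi}{4} \right)} + B x^{2} y^{2} into the left-hand side.
Derivatives of the ansatz:
  u_x = - \sqrt{2} A y \sin{\left(x y + \frac{\pi}{4} \right)} + 2 B x y^{2}
  u_y = - \sqrt{2} A x \sin{\left(x y + \frac{\pi}{4} \right)} + 2 B x^{2} y
  u_yy = - \sqrt{2} A x^{2} \cos{\left(x y + \frac{\pi}{4} \right)} + 2 B x^{2}
Term by term:
  u_x = - \sqrt{2} A y \sin{\left(x y + \frac{\pi}{4} \right)} + 2 B x y^{2}
  1/2·u·u_y = - A^{2} x \sin{\left(x y + \frac{\pi}{4} \right)} \cos{\left(x y + \frac{\pi}{4} \right)} - \frac{\sqrt{2} A B x^{3} y^{2} \sin{\left(x y + \frac{\pi}{4} \right)}}{2} + \sqrt{2} A B x^{2} y \cos{\left(x y + \frac{\pi}{4} \right)} + B^{2} x^{4} y^{3}
  4·u_y = - 4 \sqrt{2} A x \sin{\left(x y + \frac{\pi}{4} \right)} + 8 B x^{2} y
  2·u_yy = - 2 \sqrt{2} A x^{2} \cos{\left(x y + \frac{\pi}{4} \right)} + 4 B x^{2}
So the left-hand side equals
  - A^{2} x \sin{\left(x y + \frac{\pi}{4} \right)} \cos{\left(x y + \frac{\pi}{4} \right)} - \frac{\sqrt{2} A B x^{3} y^{2} \sin{\left(x y + \frac{\pi}{4} \right)}}{2} + \sqrt{2} A B x^{2} y \cos{\left(x y + \frac{\pi}{4} \right)} - 2 \sqrt{2} A x^{2} \cos{\left(x y + \frac{\pi}{4} \right)} - 4 \sqrt{2} A x \sin{\left(x y + \frac{\pi}{4} \right)} - \sqrt{2} A y \sin{\left(x y + \frac{\pi}{4} \right)} + B^{2} x^{4} y^{3} + 8 B x^{2} y + 4 B x^{2} + 2 B x y^{2}
This must equal f(x, y) identically; expanded, f = 4 x^{4} y^{3} + 2 \sqrt{2} x^{3} y^{2} \sin{\left(x y + \frac{\pi}{4} \right)} - 4 \sqrt{2} x^{2} y \cos{\left(x y + \frac{\pi}{4} \right)} + 16 x^{2} y + 4 \sqrt{2} x^{2} \cos{\left(x y + \frac{\pi}{4} \right)} + 8 x^{2} + 4 x y^{2} - 4 x \sin{\left(x y + \frac{\pi}{4} \right)} \cos{\left(x y + \frac{\pi}{4} \right)} + 8 \sqrt{2} x \sin{\left(x y + \frac{\pi}{4} \right)} + 2 \sqrt{2} y \sin{\left(x y + \frac{\pi}{4} \right)}.
Matching coefficients of the independent functions:
  [x^{2}]:  4 B = 8
  [x y^{2}]:  2 B = 4
  [x^{2} y]:  8 B = 16
  [x^{4} y^{3}]:  B^{2} = 4
  [\sqrt{2} x \sin{\left(x y + \frac{\pi}{4} \right)}]:  - 4 A = 8
  [\sqrt{2} x^{2} \cos{\left(x y + \frac{\pi}{4} \right)}]:  - 2 A = 4
  [\sqrt{2} y \sin{\left(x y + \frac{\pi}{4} \right)}]:  - A = 2
  [x \sin{\left(x y + \frac{\pi}{4} \right)} \cos{\left(x y + \frac{\pi}{4} \right)}]:  - A^{2} = -4
  [\sqrt{2} x^{2} y \cos{\left(x y + \frac{\pi}{4} \right)}]:  A B = -4
  [\sqrt{2} x^{3} y^{2} \sin{\left(x y + \frac{\pi}{4} \right)}]:  - \frac{A B}{2} = 2
Solving: A = -2, B = 2.
Check against the point condition:
  u(0, 0) = -2  ⟹  A = -2  ✓
Hence u(x, y) = 2 x^{2} y^{2} - 2 \sqrt{2} \cos{\left(x y + \frac{\pi}{4} \right)}.

Answer: u(x, y) = 2 x^{2} y^{2} - 2 \sqrt{2} \cos{\left(x y + \frac{\pi}{4} \right)}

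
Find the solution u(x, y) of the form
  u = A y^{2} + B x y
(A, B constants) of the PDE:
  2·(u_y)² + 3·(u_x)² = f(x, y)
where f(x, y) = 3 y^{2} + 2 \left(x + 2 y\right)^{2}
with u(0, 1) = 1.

Answer: u(x, y) = x y + y^{2}

Derivation:
Substitute the ansatz u = A y^{2} + B x y into the left-hand side.
Derivatives of the ansatz:
  u_y = 2 A y + B x
  u_x = B y
Term by term:
  2·(u_y)² = 8 A^{2} y^{2} + 8 A B x y + 2 B^{2} x^{2}
  3·(u_x)² = 3 B^{2} y^{2}
So the left-hand side equals
  8 A^{2} y^{2} + 8 A B x y + 2 B^{2} x^{2} + 3 B^{2} y^{2}
This must equal f(x, y) identically; expanded, f = 2 x^{2} + 8 x y + 11 y^{2}.
Matching coefficients of the independent functions:
  [x^{2}]:  2 B^{2} = 2
  [y^{2}]:  8 A^{2} + 3 B^{2} = 11
  [x y]:  8 A B = 8
These equations allow (A, B) = (-1, -1) or (1, 1).
Impose the point condition(s):
  u(0, 1) = 1  ⟹  A = 1
Only A = 1, B = 1 satisfies everything.
Hence u(x, y) = x y + y^{2}.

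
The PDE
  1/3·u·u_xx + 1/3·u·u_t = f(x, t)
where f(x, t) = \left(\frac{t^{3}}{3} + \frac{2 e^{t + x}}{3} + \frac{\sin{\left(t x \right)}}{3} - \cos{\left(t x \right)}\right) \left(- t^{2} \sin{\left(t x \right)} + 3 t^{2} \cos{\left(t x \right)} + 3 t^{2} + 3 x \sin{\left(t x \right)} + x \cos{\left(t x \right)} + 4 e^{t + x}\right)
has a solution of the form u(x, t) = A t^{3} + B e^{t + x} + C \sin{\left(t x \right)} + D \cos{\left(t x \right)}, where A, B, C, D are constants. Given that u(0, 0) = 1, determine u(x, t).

Substitute the ansatz u = A t^{3} + B e^{t + x} + C \sin{\left(t x \right)} + D \cos{\left(t x \right)} into the left-hand side.
Derivatives of the ansatz:
  u_xx = B e^{t} e^{x} - C t^{2} \sin{\left(t x \right)} - D t^{2} \cos{\left(t x \right)}
  u_t = 3 A t^{2} + B e^{t} e^{x} + C x \cos{\left(t x \right)} - D x \sin{\left(t x \right)}
Term by term:
  1/3·u·u_xx = \frac{A B t^{3} e^{t} e^{x}}{3} - \frac{A C t^{5} \sin{\left(t x \right)}}{3} - \frac{A D t^{5} \cos{\left(t x \right)}}{3} + \frac{B^{2} e^{2 t} e^{2 x}}{3} - \frac{B C t^{2} e^{t} e^{x} \sin{\left(t x \right)}}{3} + \frac{B C e^{t} e^{x} \sin{\left(t x \right)}}{3} - \frac{B D t^{2} e^{t} e^{x} \cos{\left(t x \right)}}{3} + \frac{B D e^{t} e^{x} \cos{\left(t x \right)}}{3} - \frac{C^{2} t^{2} \sin^{2}{\left(t x \right)}}{3} - \frac{2 C D t^{2} \sin{\left(t x \right)} \cos{\left(t x \right)}}{3} - \frac{D^{2} t^{2} \cos^{2}{\left(t x \right)}}{3}
  1/3·u·u_t = A^{2} t^{5} + \frac{A B t^{3} e^{t} e^{x}}{3} + A B t^{2} e^{t} e^{x} + \frac{A C t^{3} x \cos{\left(t x \right)}}{3} + A C t^{2} \sin{\left(t x \right)} - \frac{A D t^{3} x \sin{\left(t x \right)}}{3} + A D t^{2} \cos{\left(t x \right)} + \frac{B^{2} e^{2 t} e^{2 x}}{3} + \frac{B C x e^{t} e^{x} \cos{\left(t x \right)}}{3} + \frac{B C e^{t} e^{x} \sin{\left(t x \right)}}{3} - \frac{B D x e^{t} e^{x} \sin{\left(t x \right)}}{3} + \frac{B D e^{t} e^{x} \cos{\left(t x \right)}}{3} + \frac{C^{2} x \sin{\left(t x \right)} \cos{\left(t x \right)}}{3} - \frac{C D x \sin^{2}{\left(t x \right)}}{3} + \frac{C D x \cos^{2}{\left(t x \right)}}{3} - \frac{D^{2} x \sin{\left(t x \right)} \cos{\left(t x \right)}}{3}
So the left-hand side equals
  A^{2} t^{5} + \frac{2 A B t^{3} e^{t} e^{x}}{3} + A B t^{2} e^{t} e^{x} - \frac{A C t^{5} \sin{\left(t x \right)}}{3} + \frac{A C t^{3} x \cos{\left(t x \right)}}{3} + A C t^{2} \sin{\left(t x \right)} - \frac{A D t^{5} \cos{\left(t x \right)}}{3} - \frac{A D t^{3} x \sin{\left(t x \right)}}{3} + A D t^{2} \cos{\left(t x \right)} + \frac{2 B^{2} e^{2 t} e^{2 x}}{3} - \frac{B C t^{2} e^{t} e^{x} \sin{\left(t x \right)}}{3} + \frac{B C x e^{t} e^{x} \cos{\left(t x \right)}}{3} + \frac{2 B C e^{t} e^{x} \sin{\left(t x \right)}}{3} - \frac{B D t^{2} e^{t} e^{x} \cos{\left(t x \right)}}{3} - \frac{B D x e^{t} e^{x} \sin{\left(t x \right)}}{3} + \frac{2 B D e^{t} e^{x} \cos{\left(t x \right)}}{3} - \frac{C^{2} t^{2} \sin^{2}{\left(t x \right)}}{3} + \frac{C^{2} x \sin{\left(t x \right)} \cos{\left(t x \right)}}{3} - \frac{2 C D t^{2} \sin{\left(t x \right)} \cos{\left(t x \right)}}{3} - \frac{C D x \sin^{2}{\left(t x \right)}}{3} + \frac{C D x \cos^{2}{\left(t x \right)}}{3} - \frac{D^{2} t^{2} \cos^{2}{\left(t x \right)}}{3} - \frac{D^{2} x \sin{\left(t x \right)} \cos{\left(t x \right)}}{3}
This must equal f(x, t) identically; expanded, f = - \frac{t^{5} \sin{\left(t x \right)}}{3} + t^{5} \cos{\left(t x \right)} + t^{5} + t^{3} x \sin{\left(t x \right)} + \frac{t^{3} x \cos{\left(t x \right)}}{3} + \frac{4 t^{3} e^{t} e^{x}}{3} - \frac{2 t^{2} e^{t} e^{x} \sin{\left(t x \right)}}{3} + 2 t^{2} e^{t} e^{x} \cos{\left(t x \right)} + 2 t^{2} e^{t} e^{x} - \frac{t^{2} \sin^{2}{\left(t x \right)}}{3} + 2 t^{2} \sin{\left(t x \right)} \cos{\left(t x \right)} + t^{2} \sin{\left(t x \right)} - 3 t^{2} \cos^{2}{\left(t x \right)} - 3 t^{2} \cos{\left(t x \right)} + 2 x e^{t} e^{x} \sin{\left(t x \right)} + \frac{2 x e^{t} e^{x} \cos{\left(t x \right)}}{3} + x \sin^{2}{\left(t x \right)} - \frac{8 x \sin{\left(t x \right)} \cos{\left(t x \right)}}{3} - x \cos^{2}{\left(t x \right)} + \frac{8 e^{2 t} e^{2 x}}{3} + \frac{4 e^{t} e^{x} \sin{\left(t x \right)}}{3} - 4 e^{t} e^{x} \cos{\left(t x \right)}.
Matching coefficients of the independent functions:
(each divided by its leading coefficient; functions giving the same equation are listed together)
  [t^{5}]:  A^{2} - 1 = 0
  [t^{2} \sin{\left(t x \right)}, t^{5} \sin{\left(t x \right)}, t^{3} x \cos{\left(t x \right)}]:  A C - 1 = 0
  [t^{2} \sin^{2}{\left(t x \right)}]:  C^{2} - 1 = 0
  [t^{2} \cos{\left(t x \right)}, t^{5} \cos{\left(t x \right)}, t^{3} x \sin{\left(t x \right)}]:  A D + 3 = 0
  [t^{2} \cos^{2}{\left(t x \right)}]:  D^{2} - 9 = 0
  [x \sin^{2}{\left(t x \right)}, x \cos^{2}{\left(t x \right)}, t^{2} \sin{\left(t x \right)} \cos{\left(t x \right)}]:  C D + 3 = 0
  [e^{2 t} e^{2 x}]:  B^{2} - 4 = 0
  [t^{2} e^{t} e^{x}, t^{3} e^{t} e^{x}]:  A B - 2 = 0
  [x \sin{\left(t x \right)} \cos{\left(t x \right)}]:  C^{2} - D^{2} + 8 = 0
  [e^{t} e^{x} \sin{\left(t x \right)}, t^{2} e^{t} e^{x} \sin{\left(t x \right)}, x e^{t} e^{x} \cos{\left(t x \right)}]:  B C - 2 = 0
  [e^{t} e^{x} \cos{\left(t x \right)}, t^{2} e^{t} e^{x} \cos{\left(t x \right)}, x e^{t} e^{x} \sin{\left(t x \right)}]:  B D + 6 = 0
These equations allow (A, B, C, D) = (-1, -2, -1, 3) or (1, 2, 1, -3).
Impose the point condition(s):
  u(0, 0) = 1  ⟹  B + D = 1
Only A = -1, B = -2, C = -1, D = 3 satisfies everything.
Hence u(x, t) = - t^{3} - 2 e^{t + x} - \sin{\left(t x \right)} + 3 \cos{\left(t x \right)}.

Answer: u(x, t) = - t^{3} - 2 e^{t + x} - \sin{\left(t x \right)} + 3 \cos{\left(t x \right)}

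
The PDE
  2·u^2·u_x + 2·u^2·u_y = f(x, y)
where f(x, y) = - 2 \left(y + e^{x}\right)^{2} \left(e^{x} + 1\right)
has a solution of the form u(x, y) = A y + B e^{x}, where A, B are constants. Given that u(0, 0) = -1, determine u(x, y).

Substitute the ansatz u = A y + B e^{x} into the left-hand side.
Derivatives of the ansatz:
  u_x = B e^{x}
  u_y = A
Term by term:
  2·u^2·u_x = 2 A^{2} B y^{2} e^{x} + 4 A B^{2} y e^{2 x} + 2 B^{3} e^{3 x}
  2·u^2·u_y = 2 A^{3} y^{2} + 4 A^{2} B y e^{x} + 2 A B^{2} e^{2 x}
So the left-hand side equals
  2 A^{3} y^{2} + 2 A^{2} B y^{2} e^{x} + 4 A^{2} B y e^{x} + 4 A B^{2} y e^{2 x} + 2 A B^{2} e^{2 x} + 2 B^{3} e^{3 x}
This must equal f(x, y) identically; expanded, f = - 2 y^{2} e^{x} - 2 y^{2} - 4 y e^{2 x} - 4 y e^{x} - 2 e^{3 x} - 2 e^{2 x}.
Matching coefficients of the independent functions:
  [y^{2}]:  2 A^{3} = -2
  [y e^{x}]:  4 A^{2} B = -4
  [y e^{2 x}]:  4 A B^{2} = -4
  [y^{2} e^{x}]:  2 A^{2} B = -2
  [e^{2 x}]:  2 A B^{2} = -2
  [e^{3 x}]:  2 B^{3} = -2
Solving: A = -1, B = -1.
Check against the point condition:
  u(0, 0) = -1  ⟹  B = -1  ✓
Hence u(x, y) = - y - e^{x}.

Answer: u(x, y) = - y - e^{x}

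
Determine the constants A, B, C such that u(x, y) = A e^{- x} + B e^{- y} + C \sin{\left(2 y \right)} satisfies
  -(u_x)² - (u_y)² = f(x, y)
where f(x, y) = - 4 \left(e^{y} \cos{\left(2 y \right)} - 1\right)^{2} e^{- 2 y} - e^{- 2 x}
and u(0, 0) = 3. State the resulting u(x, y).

Substitute the ansatz u = A e^{- x} + B e^{- y} + C \sin{\left(2 y \right)} into the left-hand side.
Derivatives of the ansatz:
  u_x = - A e^{- x}
  u_y = - B e^{- y} + 2 C \cos{\left(2 y \right)}
Term by term:
  -(u_x)² = - A^{2} e^{- 2 x}
  -(u_y)² = - B^{2} e^{- 2 y} + 4 B C e^{- y} \cos{\left(2 y \right)} - 4 C^{2} \cos^{2}{\left(2 y \right)}
So the left-hand side equals
  - A^{2} e^{- 2 x} - B^{2} e^{- 2 y} + 4 B C e^{- y} \cos{\left(2 y \right)} - 4 C^{2} \cos^{2}{\left(2 y \right)}
This must equal f(x, y) identically; expanded, f = - 4 \cos^{2}{\left(2 y \right)} + 8 e^{- y} \cos{\left(2 y \right)} - 4 e^{- 2 y} - e^{- 2 x}.
Matching coefficients of the independent functions:
  [e^{- y} \cos{\left(2 y \right)}]:  4 B C = 8
  [e^{- 2 x}]:  - A^{2} = -1
  [e^{- 2 y}]:  - B^{2} = -4
  [\cos^{2}{\left(2 y \right)}]:  - 4 C^{2} = -4
These equations allow (A, B, C) = (-1, -2, -1) or (-1, 2, 1) or (1, -2, -1) or (1, 2, 1).
Impose the point condition(s):
  u(0, 0) = 3  ⟹  A + B = 3
Only A = 1, B = 2, C = 1 satisfies everything.
Hence u(x, y) = \sin{\left(2 y \right)} + 2 e^{- y} + e^{- x}.

Answer: u(x, y) = \sin{\left(2 y \right)} + 2 e^{- y} + e^{- x}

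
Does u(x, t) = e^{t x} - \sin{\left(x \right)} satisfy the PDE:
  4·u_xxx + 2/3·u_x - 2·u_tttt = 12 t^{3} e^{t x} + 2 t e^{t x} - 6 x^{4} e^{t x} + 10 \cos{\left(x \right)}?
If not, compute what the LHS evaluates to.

Answer: No, the LHS evaluates to 4 t^{3} e^{t x} + \frac{2 t e^{t x}}{3} - 2 x^{4} e^{t x} + \frac{10 \cos{\left(x \right)}}{3}

Derivation:
Evaluate each term of the left-hand side for u = e^{t x} - \sin{\left(x \right)}.
Derivatives:
  u_xxx = t^{3} e^{t x} + \cos{\left(x \right)}
  u_x = t e^{t x} - \cos{\left(x \right)}
  u_tttt = x^{4} e^{t x}
Terms:
  4·u_xxx = 4 t^{3} e^{t x} + 4 \cos{\left(x \right)}
  2/3·u_x = \frac{2 t e^{t x}}{3} - \frac{2 \cos{\left(x \right)}}{3}
  -2·u_tttt = - 2 x^{4} e^{t x}
Sum: LHS = 4 t^{3} e^{t x} + \frac{2 t e^{t x}}{3} - 2 x^{4} e^{t x} + \frac{10 \cos{\left(x \right)}}{3}
Given right-hand side: 12 t^{3} e^{t x} + 2 t e^{t x} - 6 x^{4} e^{t x} + 10 \cos{\left(x \right)}. Difference LHS − RHS = - 8 t^{3} e^{t x} - \frac{4 t e^{t x}}{3} + 4 x^{4} e^{t x} - \frac{20 \cos{\left(x \right)}}{3} ≠ 0, so u is not a solution.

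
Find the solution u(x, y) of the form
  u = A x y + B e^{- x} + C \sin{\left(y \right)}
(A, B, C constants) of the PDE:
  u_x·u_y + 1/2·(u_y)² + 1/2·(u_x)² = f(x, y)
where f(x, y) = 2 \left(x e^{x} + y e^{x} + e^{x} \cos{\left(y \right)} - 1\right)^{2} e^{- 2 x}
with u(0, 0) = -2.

Substitute the ansatz u = A x y + B e^{- x} + C \sin{\left(y \right)} into the left-hand side.
Derivatives of the ansatz:
  u_x = A y - B e^{- x}
  u_y = A x + C \cos{\left(y \right)}
Term by term:
  u_x·u_y = A^{2} x y - A B x e^{- x} + A C y \cos{\left(y \right)} - B C e^{- x} \cos{\left(y \right)}
  1/2·(u_y)² = \frac{A^{2} x^{2}}{2} + A C x \cos{\left(y \right)} + \frac{C^{2} \cos^{2}{\left(y \right)}}{2}
  1/2·(u_x)² = \frac{A^{2} y^{2}}{2} - A B y e^{- x} + \frac{B^{2} e^{- 2 x}}{2}
So the left-hand side equals
  \frac{A^{2} x^{2}}{2} + A^{2} x y + \frac{A^{2} y^{2}}{2} - A B x e^{- x} - A B y e^{- x} + A C x \cos{\left(y \right)} + A C y \cos{\left(y \right)} + \frac{B^{2} e^{- 2 x}}{2} - B C e^{- x} \cos{\left(y \right)} + \frac{C^{2} \cos^{2}{\left(y \right)}}{2}
This must equal f(x, y) identically; expanded, f = 2 x^{2} + 4 x y + 4 x \cos{\left(y \right)} - 4 x e^{- x} + 2 y^{2} + 4 y \cos{\left(y \right)} - 4 y e^{- x} + 2 \cos^{2}{\left(y \right)} - 4 e^{- x} \cos{\left(y \right)} + 2 e^{- 2 x}.
Matching coefficients of the independent functions:
  [x^{2}, y^{2}]:  \frac{A^{2}}{2} = 2
  [x y]:  A^{2} = 4
  [x e^{- x}, y e^{- x}]:  - A B = -4
  [x \cos{\left(y \right)}, y \cos{\left(y \right)}]:  A C = 4
  [e^{- x} \cos{\left(y \right)}]:  - B C = -4
  [e^{- 2 x}]:  \frac{B^{2}}{2} = 2
  [\cos^{2}{\left(y \right)}]:  \frac{C^{2}}{2} = 2
These equations allow (A, B, C) = (-2, -2, -2) or (2, 2, 2).
Impose the point condition(s):
  u(0, 0) = -2  ⟹  B = -2
Only A = -2, B = -2, C = -2 satisfies everything.
Hence u(x, y) = - 2 x y - 2 \sin{\left(y \right)} - 2 e^{- x}.

Answer: u(x, y) = - 2 x y - 2 \sin{\left(y \right)} - 2 e^{- x}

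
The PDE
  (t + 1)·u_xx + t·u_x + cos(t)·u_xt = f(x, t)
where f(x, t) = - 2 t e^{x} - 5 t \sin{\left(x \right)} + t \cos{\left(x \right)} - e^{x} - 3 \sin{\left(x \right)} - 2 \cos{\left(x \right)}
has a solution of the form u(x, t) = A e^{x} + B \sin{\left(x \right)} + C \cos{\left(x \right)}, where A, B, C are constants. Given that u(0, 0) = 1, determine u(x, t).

Answer: u(x, t) = - e^{x} + 3 \sin{\left(x \right)} + 2 \cos{\left(x \right)}

Derivation:
Substitute the ansatz u = A e^{x} + B \sin{\left(x \right)} + C \cos{\left(x \right)} into the left-hand side.
Derivatives of the ansatz:
  u_xx = A e^{x} - B \sin{\left(x \right)} - C \cos{\left(x \right)}
  u_x = A e^{x} + B \cos{\left(x \right)} - C \sin{\left(x \right)}
  u_xt = 0
Term by term:
  (t + 1)·u_xx = A t e^{x} + A e^{x} - B t \sin{\left(x \right)} - B \sin{\left(x \right)} - C t \cos{\left(x \right)} - C \cos{\left(x \right)}
  t·u_x = A t e^{x} + B t \cos{\left(x \right)} - C t \sin{\left(x \right)}
  cos(t)·u_xt = 0
So the left-hand side equals
  2 A t e^{x} + A e^{x} - B t \sin{\left(x \right)} + B t \cos{\left(x \right)} - B \sin{\left(x \right)} - C t \sin{\left(x \right)} - C t \cos{\left(x \right)} - C \cos{\left(x \right)}
This must equal f(x, t) = - 2 t e^{x} - 5 t \sin{\left(x \right)} + t \cos{\left(x \right)} - e^{x} - 3 \sin{\left(x \right)} - 2 \cos{\left(x \right)} identically.
Matching coefficients of the independent functions:
  [t e^{x}]:  2 A = -2
  [t \sin{\left(x \right)}]:  - B - C = -5
  [t \cos{\left(x \right)}]:  B - C = 1
  [e^{x}]:  A = -1
  [\sin{\left(x \right)}]:  - B = -3
  [\cos{\left(x \right)}]:  - C = -2
Solving: A = -1, B = 3, C = 2.
Check against the point condition:
  u(0, 0) = 1  ⟹  A + C = 1  ✓
Hence u(x, t) = - e^{x} + 3 \sin{\left(x \right)} + 2 \cos{\left(x \right)}.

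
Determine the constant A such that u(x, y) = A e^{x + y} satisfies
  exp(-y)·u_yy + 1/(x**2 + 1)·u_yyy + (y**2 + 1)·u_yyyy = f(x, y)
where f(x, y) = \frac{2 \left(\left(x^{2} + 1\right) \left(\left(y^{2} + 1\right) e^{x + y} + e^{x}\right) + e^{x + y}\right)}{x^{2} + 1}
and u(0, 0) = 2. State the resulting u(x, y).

Substitute the ansatz u = A e^{x + y} into the left-hand side.
Derivatives of the ansatz:
  u_yy = A e^{x} e^{y}
  u_yyy = A e^{x} e^{y}
  u_yyyy = A e^{x} e^{y}
Term by term:
  exp(-y)·u_yy = A e^{x}
  1/(x**2 + 1)·u_yyy = \frac{A e^{x} e^{y}}{x^{2} + 1}
  (y**2 + 1)·u_yyyy = A y^{2} e^{x} e^{y} + A e^{x} e^{y}
So the left-hand side equals
  A y^{2} e^{x} e^{y} + A e^{x} e^{y} + A e^{x} + \frac{A e^{x} e^{y}}{x^{2} + 1}
This must equal f(x, y) identically; expanded, f = 2 y^{2} e^{x} e^{y} + 2 e^{x} e^{y} + 2 e^{x} + \frac{2 e^{x} e^{y}}{x^{2} + 1}.
Matching coefficients of the independent functions:
  [e^{x} e^{y}, y^{2} e^{x} e^{y}, \frac{e^{x} e^{y}}{x^{2} + 1}, e^{x}]:  A = 2
Solving: A = 2.
Check against the point condition:
  u(0, 0) = 2  ⟹  A = 2  ✓
Hence u(x, y) = 2 e^{x + y}.

Answer: u(x, y) = 2 e^{x + y}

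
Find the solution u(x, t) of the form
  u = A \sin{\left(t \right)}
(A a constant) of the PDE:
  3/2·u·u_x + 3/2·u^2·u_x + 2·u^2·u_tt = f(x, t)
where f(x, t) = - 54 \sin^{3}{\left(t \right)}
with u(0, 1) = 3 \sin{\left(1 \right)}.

Answer: u(x, t) = 3 \sin{\left(t \right)}

Derivation:
Substitute the ansatz u = A \sin{\left(t \right)} into the left-hand side.
Derivatives of the ansatz:
  u_x = 0
  u_tt = - A \sin{\left(t \right)}
Term by term:
  3/2·u·u_x = 0
  3/2·u^2·u_x = 0
  2·u^2·u_tt = - 2 A^{3} \sin^{3}{\left(t \right)}
So the left-hand side equals
  - 2 A^{3} \sin^{3}{\left(t \right)}
This must equal f(x, t) = - 54 \sin^{3}{\left(t \right)} identically.
Matching coefficients of the independent functions:
  [\sin^{3}{\left(t \right)}]:  - 2 A^{3} = -54
Solving: A = 3.
Check against the point condition:
  u(0, 1) = 3 \sin{\left(1 \right)}  ⟹  A \sin{\left(1 \right)} = 3 \sin{\left(1 \right)}  ✓
Hence u(x, t) = 3 \sin{\left(t \right)}.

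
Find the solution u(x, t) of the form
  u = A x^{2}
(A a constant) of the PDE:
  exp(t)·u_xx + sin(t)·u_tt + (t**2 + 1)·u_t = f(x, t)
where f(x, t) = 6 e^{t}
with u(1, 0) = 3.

Substitute the ansatz u = A x^{2} into the left-hand side.
Derivatives of the ansatz:
  u_xx = 2 A
  u_tt = 0
  u_t = 0
Term by term:
  exp(t)·u_xx = 2 A e^{t}
  sin(t)·u_tt = 0
  (t**2 + 1)·u_t = 0
So the left-hand side equals
  2 A e^{t}
This must equal f(x, t) = 6 e^{t} identically.
Matching coefficients of the independent functions:
  [e^{t}]:  2 A = 6
Solving: A = 3.
Check against the point condition:
  u(1, 0) = 3  ⟹  A = 3  ✓
Hence u(x, t) = 3 x^{2}.

Answer: u(x, t) = 3 x^{2}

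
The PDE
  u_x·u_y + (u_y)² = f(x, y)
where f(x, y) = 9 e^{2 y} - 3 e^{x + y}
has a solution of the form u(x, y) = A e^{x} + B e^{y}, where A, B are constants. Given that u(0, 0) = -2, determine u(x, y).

Substitute the ansatz u = A e^{x} + B e^{y} into the left-hand side.
Derivatives of the ansatz:
  u_x = A e^{x}
  u_y = B e^{y}
Term by term:
  u_x·u_y = A B e^{x} e^{y}
  (u_y)² = B^{2} e^{2 y}
So the left-hand side equals
  A B e^{x} e^{y} + B^{2} e^{2 y}
This must equal f(x, y) identically; expanded, f = - 3 e^{x} e^{y} + 9 e^{2 y}.
Matching coefficients of the independent functions:
  [e^{x} e^{y}]:  A B = -3
  [e^{2 y}]:  B^{2} = 9
These equations allow (A, B) = (-1, 3) or (1, -3).
Impose the point condition(s):
  u(0, 0) = -2  ⟹  A + B = -2
Only A = 1, B = -3 satisfies everything.
Hence u(x, y) = e^{x} - 3 e^{y}.

Answer: u(x, y) = e^{x} - 3 e^{y}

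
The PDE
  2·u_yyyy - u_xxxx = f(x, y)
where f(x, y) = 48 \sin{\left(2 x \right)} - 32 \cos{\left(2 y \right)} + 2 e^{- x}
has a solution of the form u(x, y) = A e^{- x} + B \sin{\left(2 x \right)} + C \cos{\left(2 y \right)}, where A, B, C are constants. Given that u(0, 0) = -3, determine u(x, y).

Answer: u(x, y) = - 3 \sin{\left(2 x \right)} - \cos{\left(2 y \right)} - 2 e^{- x}

Derivation:
Substitute the ansatz u = A e^{- x} + B \sin{\left(2 x \right)} + C \cos{\left(2 y \right)} into the left-hand side.
Derivatives of the ansatz:
  u_yyyy = 16 C \cos{\left(2 y \right)}
  u_xxxx = A e^{- x} + 16 B \sin{\left(2 x \right)}
Term by term:
  2·u_yyyy = 32 C \cos{\left(2 y \right)}
  -u_xxxx = - A e^{- x} - 16 B \sin{\left(2 x \right)}
So the left-hand side equals
  - A e^{- x} - 16 B \sin{\left(2 x \right)} + 32 C \cos{\left(2 y \right)}
This must equal f(x, y) = 48 \sin{\left(2 x \right)} - 32 \cos{\left(2 y \right)} + 2 e^{- x} identically.
Matching coefficients of the independent functions:
  [e^{- x}]:  - A = 2
  [\sin{\left(2 x \right)}]:  - 16 B = 48
  [\cos{\left(2 y \right)}]:  32 C = -32
Solving: A = -2, B = -3, C = -1.
Check against the point condition:
  u(0, 0) = -3  ⟹  A + C = -3  ✓
Hence u(x, y) = - 3 \sin{\left(2 x \right)} - \cos{\left(2 y \right)} - 2 e^{- x}.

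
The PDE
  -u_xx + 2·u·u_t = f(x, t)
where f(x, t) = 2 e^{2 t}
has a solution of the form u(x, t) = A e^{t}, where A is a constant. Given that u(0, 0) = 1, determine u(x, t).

Substitute the ansatz u = A e^{t} into the left-hand side.
Derivatives of the ansatz:
  u_xx = 0
  u_t = A e^{t}
Term by term:
  -u_xx = 0
  2·u·u_t = 2 A^{2} e^{2 t}
So the left-hand side equals
  2 A^{2} e^{2 t}
This must equal f(x, t) = 2 e^{2 t} identically.
Matching coefficients of the independent functions:
  [e^{2 t}]:  2 A^{2} = 2
These equations allow (A) = (-1) or (1).
Impose the point condition(s):
  u(0, 0) = 1  ⟹  A = 1
Only A = 1 satisfies everything.
Hence u(x, t) = e^{t}.

Answer: u(x, t) = e^{t}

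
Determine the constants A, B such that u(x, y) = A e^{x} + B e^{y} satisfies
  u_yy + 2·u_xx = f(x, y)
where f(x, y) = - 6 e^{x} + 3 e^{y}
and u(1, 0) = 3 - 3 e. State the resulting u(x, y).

Substitute the ansatz u = A e^{x} + B e^{y} into the left-hand side.
Derivatives of the ansatz:
  u_yy = B e^{y}
  u_xx = A e^{x}
Term by term:
  u_yy = B e^{y}
  2·u_xx = 2 A e^{x}
So the left-hand side equals
  2 A e^{x} + B e^{y}
This must equal f(x, y) = - 6 e^{x} + 3 e^{y} identically.
Matching coefficients of the independent functions:
  [e^{x}]:  2 A = -6
  [e^{y}]:  B = 3
Solving: A = -3, B = 3.
Check against the point condition:
  u(1, 0) = 3 - 3 e  ⟹  e A + B = 3 - 3 e  ✓
Hence u(x, y) = - 3 e^{x} + 3 e^{y}.

Answer: u(x, y) = - 3 e^{x} + 3 e^{y}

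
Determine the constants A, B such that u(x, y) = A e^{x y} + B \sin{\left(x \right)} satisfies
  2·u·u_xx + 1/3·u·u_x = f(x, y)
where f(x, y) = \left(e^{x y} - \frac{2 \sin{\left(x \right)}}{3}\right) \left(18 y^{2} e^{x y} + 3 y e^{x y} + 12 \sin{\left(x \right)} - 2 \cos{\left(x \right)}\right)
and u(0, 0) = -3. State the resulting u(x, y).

Answer: u(x, y) = - 3 e^{x y} + 2 \sin{\left(x \right)}

Derivation:
Substitute the ansatz u = A e^{x y} + B \sin{\left(x \right)} into the left-hand side.
Derivatives of the ansatz:
  u_xx = A y^{2} e^{x y} - B \sin{\left(x \right)}
  u_x = A y e^{x y} + B \cos{\left(x \right)}
Term by term:
  2·u·u_xx = 2 A^{2} y^{2} e^{2 x y} + 2 A B y^{2} e^{x y} \sin{\left(x \right)} - 2 A B e^{x y} \sin{\left(x \right)} - 2 B^{2} \sin^{2}{\left(x \right)}
  1/3·u·u_x = \frac{A^{2} y e^{2 x y}}{3} + \frac{A B y e^{x y} \sin{\left(x \right)}}{3} + \frac{A B e^{x y} \cos{\left(x \right)}}{3} + \frac{B^{2} \sin{\left(x \right)} \cos{\left(x \right)}}{3}
So the left-hand side equals
  2 A^{2} y^{2} e^{2 x y} + \frac{A^{2} y e^{2 x y}}{3} + 2 A B y^{2} e^{x y} \sin{\left(x \right)} + \frac{A B y e^{x y} \sin{\left(x \right)}}{3} - 2 A B e^{x y} \sin{\left(x \right)} + \frac{A B e^{x y} \cos{\left(x \right)}}{3} - 2 B^{2} \sin^{2}{\left(x \right)} + \frac{B^{2} \sin{\left(x \right)} \cos{\left(x \right)}}{3}
This must equal f(x, y) identically; expanded, f = 18 y^{2} e^{2 x y} - 12 y^{2} e^{x y} \sin{\left(x \right)} + 3 y e^{2 x y} - 2 y e^{x y} \sin{\left(x \right)} + 12 e^{x y} \sin{\left(x \right)} - 2 e^{x y} \cos{\left(x \right)} - 8 \sin^{2}{\left(x \right)} + \frac{4 \sin{\left(x \right)} \cos{\left(x \right)}}{3}.
Matching coefficients of the independent functions:
  [y e^{2 x y}]:  \frac{A^{2}}{3} = 3
  [y^{2} e^{2 x y}]:  2 A^{2} = 18
  [e^{x y} \sin{\left(x \right)}]:  - 2 A B = 12
  [e^{x y} \cos{\left(x \right)}, y e^{x y} \sin{\left(x \right)}]:  \frac{A B}{3} = -2
  [\sin{\left(x \right)} \cos{\left(x \right)}]:  \frac{B^{2}}{3} = \frac{4}{3}
  [y^{2} e^{x y} \sin{\left(x \right)}]:  2 A B = -12
  [\sin^{2}{\left(x \right)}]:  - 2 B^{2} = -8
These equations allow (A, B) = (-3, 2) or (3, -2).
Impose the point condition(s):
  u(0, 0) = -3  ⟹  A = -3
Only A = -3, B = 2 satisfies everything.
Hence u(x, y) = - 3 e^{x y} + 2 \sin{\left(x \right)}.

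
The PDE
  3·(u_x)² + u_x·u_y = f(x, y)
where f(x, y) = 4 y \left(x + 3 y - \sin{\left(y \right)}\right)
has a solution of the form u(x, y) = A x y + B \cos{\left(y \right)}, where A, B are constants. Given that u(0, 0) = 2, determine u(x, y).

Substitute the ansatz u = A x y + B \cos{\left(y \right)} into the left-hand side.
Derivatives of the ansatz:
  u_x = A y
  u_y = A x - B \sin{\left(y \right)}
Term by term:
  3·(u_x)² = 3 A^{2} y^{2}
  u_x·u_y = A^{2} x y - A B y \sin{\left(y \right)}
So the left-hand side equals
  A^{2} x y + 3 A^{2} y^{2} - A B y \sin{\left(y \right)}
This must equal f(x, y) identically; expanded, f = 4 x y + 12 y^{2} - 4 y \sin{\left(y \right)}.
Matching coefficients of the independent functions:
  [y^{2}]:  3 A^{2} = 12
  [x y]:  A^{2} = 4
  [y \sin{\left(y \right)}]:  - A B = -4
These equations allow (A, B) = (-2, -2) or (2, 2).
Impose the point condition(s):
  u(0, 0) = 2  ⟹  B = 2
Only A = 2, B = 2 satisfies everything.
Hence u(x, y) = 2 x y + 2 \cos{\left(y \right)}.

Answer: u(x, y) = 2 x y + 2 \cos{\left(y \right)}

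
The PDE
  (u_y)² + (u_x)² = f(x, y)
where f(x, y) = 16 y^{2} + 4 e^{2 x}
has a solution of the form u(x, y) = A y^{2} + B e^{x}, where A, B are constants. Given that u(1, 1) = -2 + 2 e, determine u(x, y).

Substitute the ansatz u = A y^{2} + B e^{x} into the left-hand side.
Derivatives of the ansatz:
  u_y = 2 A y
  u_x = B e^{x}
Term by term:
  (u_y)² = 4 A^{2} y^{2}
  (u_x)² = B^{2} e^{2 x}
So the left-hand side equals
  4 A^{2} y^{2} + B^{2} e^{2 x}
This must equal f(x, y) = 16 y^{2} + 4 e^{2 x} identically.
Matching coefficients of the independent functions:
  [y^{2}]:  4 A^{2} = 16
  [e^{2 x}]:  B^{2} = 4
These equations allow (A, B) = (-2, -2) or (-2, 2) or (2, -2) or (2, 2).
Impose the point condition(s):
  u(1, 1) = -2 + 2 e  ⟹  A + e B = -2 + 2 e
Only A = -2, B = 2 satisfies everything.
Hence u(x, y) = - 2 y^{2} + 2 e^{x}.

Answer: u(x, y) = - 2 y^{2} + 2 e^{x}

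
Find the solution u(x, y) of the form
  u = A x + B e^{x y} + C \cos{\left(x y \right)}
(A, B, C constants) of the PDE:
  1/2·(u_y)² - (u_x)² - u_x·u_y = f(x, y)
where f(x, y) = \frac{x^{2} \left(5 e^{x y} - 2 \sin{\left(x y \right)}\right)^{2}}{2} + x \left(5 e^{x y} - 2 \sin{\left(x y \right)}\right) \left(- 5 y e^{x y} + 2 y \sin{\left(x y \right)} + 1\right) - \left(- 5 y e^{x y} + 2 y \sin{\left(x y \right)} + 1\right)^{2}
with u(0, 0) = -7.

Answer: u(x, y) = x - 5 e^{x y} - 2 \cos{\left(x y \right)}

Derivation:
Substitute the ansatz u = A x + B e^{x y} + C \cos{\left(x y \right)} into the left-hand side.
Derivatives of the ansatz:
  u_y = B x e^{x y} - C x \sin{\left(x y \right)}
  u_x = A + B y e^{x y} - C y \sin{\left(x y \right)}
Term by term:
  1/2·(u_y)² = \frac{B^{2} x^{2} e^{2 x y}}{2} - B C x^{2} e^{x y} \sin{\left(x y \right)} + \frac{C^{2} x^{2} \sin^{2}{\left(x y \right)}}{2}
  -(u_x)² = - A^{2} - 2 A B y e^{x y} + 2 A C y \sin{\left(x y \right)} - B^{2} y^{2} e^{2 x y} + 2 B C y^{2} e^{x y} \sin{\left(x y \right)} - C^{2} y^{2} \sin^{2}{\left(x y \right)}
  -u_x·u_y = - A B x e^{x y} + A C x \sin{\left(x y \right)} - B^{2} x y e^{2 x y} + 2 B C x y e^{x y} \sin{\left(x y \right)} - C^{2} x y \sin^{2}{\left(x y \right)}
So the left-hand side equals
  - A^{2} - A B x e^{x y} - 2 A B y e^{x y} + A C x \sin{\left(x y \right)} + 2 A C y \sin{\left(x y \right)} + \frac{B^{2} x^{2} e^{2 x y}}{2} - B^{2} x y e^{2 x y} - B^{2} y^{2} e^{2 x y} - B C x^{2} e^{x y} \sin{\left(x y \right)} + 2 B C x y e^{x y} \sin{\left(x y \right)} + 2 B C y^{2} e^{x y} \sin{\left(x y \right)} + \frac{C^{2} x^{2} \sin^{2}{\left(x y \right)}}{2} - C^{2} x y \sin^{2}{\left(x y \right)} - C^{2} y^{2} \sin^{2}{\left(x y \right)}
This must equal f(x, y) identically; expanded, f = \frac{25 x^{2} e^{2 x y}}{2} - 10 x^{2} e^{x y} \sin{\left(x y \right)} + 2 x^{2} \sin^{2}{\left(x y \right)} - 25 x y e^{2 x y} + 20 x y e^{x y} \sin{\left(x y \right)} - 4 x y \sin^{2}{\left(x y \right)} + 5 x e^{x y} - 2 x \sin{\left(x y \right)} - 25 y^{2} e^{2 x y} + 20 y^{2} e^{x y} \sin{\left(x y \right)} - 4 y^{2} \sin^{2}{\left(x y \right)} + 10 y e^{x y} - 4 y \sin{\left(x y \right)} - 1.
Matching coefficients of the independent functions:
  [constant term]:  - A^{2} = -1
  [x e^{x y}]:  - A B = 5
  [x \sin{\left(x y \right)}]:  A C = -2
  [x^{2} e^{2 x y}]:  \frac{B^{2}}{2} = \frac{25}{2}
  [x^{2} \sin^{2}{\left(x y \right)}]:  \frac{C^{2}}{2} = 2
  [y e^{x y}]:  - 2 A B = 10
  [y \sin{\left(x y \right)}]:  2 A C = -4
  [y^{2} e^{2 x y}, x y e^{2 x y}]:  - B^{2} = -25
  [y^{2} \sin^{2}{\left(x y \right)}, x y \sin^{2}{\left(x y \right)}]:  - C^{2} = -4
  [x^{2} e^{x y} \sin{\left(x y \right)}]:  - B C = -10
  [y^{2} e^{x y} \sin{\left(x y \right)}, x y e^{x y} \sin{\left(x y \right)}]:  2 B C = 20
These equations allow (A, B, C) = (-1, 5, 2) or (1, -5, -2).
Impose the point condition(s):
  u(0, 0) = -7  ⟹  B + C = -7
Only A = 1, B = -5, C = -2 satisfies everything.
Hence u(x, y) = x - 5 e^{x y} - 2 \cos{\left(x y \right)}.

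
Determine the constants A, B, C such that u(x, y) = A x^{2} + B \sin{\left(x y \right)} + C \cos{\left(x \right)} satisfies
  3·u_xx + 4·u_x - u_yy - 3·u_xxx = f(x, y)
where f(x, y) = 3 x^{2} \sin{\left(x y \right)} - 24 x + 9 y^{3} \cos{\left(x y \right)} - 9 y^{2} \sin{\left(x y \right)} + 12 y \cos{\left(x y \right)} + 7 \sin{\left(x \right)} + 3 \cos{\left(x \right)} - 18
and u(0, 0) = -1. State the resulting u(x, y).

Substitute the ansatz u = A x^{2} + B \sin{\left(x y \right)} + C \cos{\left(x \right)} into the left-hand side.
Derivatives of the ansatz:
  u_xx = 2 A - B y^{2} \sin{\left(x y \right)} - C \cos{\left(x \right)}
  u_x = 2 A x + B y \cos{\left(x y \right)} - C \sin{\left(x \right)}
  u_yy = - B x^{2} \sin{\left(x y \right)}
  u_xxx = - B y^{3} \cos{\left(x y \right)} + C \sin{\left(x \right)}
Term by term:
  3·u_xx = 6 A - 3 B y^{2} \sin{\left(x y \right)} - 3 C \cos{\left(x \right)}
  4·u_x = 8 A x + 4 B y \cos{\left(x y \right)} - 4 C \sin{\left(x \right)}
  -u_yy = B x^{2} \sin{\left(x y \right)}
  -3·u_xxx = 3 B y^{3} \cos{\left(x y \right)} - 3 C \sin{\left(x \right)}
So the left-hand side equals
  8 A x + 6 A + B x^{2} \sin{\left(x y \right)} + 3 B y^{3} \cos{\left(x y \right)} - 3 B y^{2} \sin{\left(x y \right)} + 4 B y \cos{\left(x y \right)} - 7 C \sin{\left(x \right)} - 3 C \cos{\left(x \right)}
This must equal f(x, y) = 3 x^{2} \sin{\left(x y \right)} - 24 x + 9 y^{3} \cos{\left(x y \right)} - 9 y^{2} \sin{\left(x y \right)} + 12 y \cos{\left(x y \right)} + 7 \sin{\left(x \right)} + 3 \cos{\left(x \right)} - 18 identically.
Matching coefficients of the independent functions:
  [constant term]:  6 A = -18
  [x]:  8 A = -24
  [x^{2} \sin{\left(x y \right)}]:  B = 3
  [y \cos{\left(x y \right)}]:  4 B = 12
  [y^{2} \sin{\left(x y \right)}]:  - 3 B = -9
  [y^{3} \cos{\left(x y \right)}]:  3 B = 9
  [\sin{\left(x \right)}]:  - 7 C = 7
  [\cos{\left(x \right)}]:  - 3 C = 3
Solving: A = -3, B = 3, C = -1.
Check against the point condition:
  u(0, 0) = -1  ⟹  C = -1  ✓
Hence u(x, y) = - 3 x^{2} + 3 \sin{\left(x y \right)} - \cos{\left(x \right)}.

Answer: u(x, y) = - 3 x^{2} + 3 \sin{\left(x y \right)} - \cos{\left(x \right)}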